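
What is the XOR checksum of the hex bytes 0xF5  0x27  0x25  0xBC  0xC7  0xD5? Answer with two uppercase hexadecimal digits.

XOR the bytes together:
  start with 0xF5
  0xF5 ⊕ 0x27 = 0xD2
  0xD2 ⊕ 0x25 = 0xF7
  0xF7 ⊕ 0xBC = 0x4B
  0x4B ⊕ 0xC7 = 0x8C
  0x8C ⊕ 0xD5 = 0x59

59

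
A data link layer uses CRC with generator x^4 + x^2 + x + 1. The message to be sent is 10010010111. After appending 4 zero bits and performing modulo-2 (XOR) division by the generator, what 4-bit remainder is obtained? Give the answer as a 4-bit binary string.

0110

Append 4 zeros: 100100101110000. Divide by 10111 (XOR where the leading bit is 1):
  pos 0: 10010 XOR 10111 = 00101
  pos 2: 10101 XOR 10111 = 00010
  pos 5: 10011 XOR 10111 = 00100
  pos 7: 10010 XOR 10111 = 00101
  pos 9: 10100 XOR 10111 = 00011
Remainder (last 4 bits) = 0110. This is the CRC / FCS.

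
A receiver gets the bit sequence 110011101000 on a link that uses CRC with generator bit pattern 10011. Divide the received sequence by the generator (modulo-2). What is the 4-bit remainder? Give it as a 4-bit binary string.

Modulo-2 division of 110011101000 by 10011:
  pos 0: 11001 XOR 10011 = 01010
  pos 1: 10101 XOR 10011 = 00110
  pos 3: 11010 XOR 10011 = 01001
  pos 4: 10011 XOR 10011 = 00000
Remainder = 0000 (zero — the frame passes the CRC check).

0000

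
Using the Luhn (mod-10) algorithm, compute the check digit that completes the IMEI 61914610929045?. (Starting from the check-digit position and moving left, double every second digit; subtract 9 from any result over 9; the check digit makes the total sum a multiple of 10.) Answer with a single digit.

6

Partial digits right→left: 5 4 0 9 2 9 0 1 6 4 1 9 1 6
Double every second digit counting from the check-digit position (so the 1st, 3rd, 5th, ... of the partial from the right).
  doubled (with −9 where >9): 1 0 4 0 3 2 2 → sum 12
  kept as-is: 4 9 9 1 4 9 6 → sum 42
Total = 12 + 42 = 54.
Check digit = (10 − (54 mod 10)) mod 10 = 6.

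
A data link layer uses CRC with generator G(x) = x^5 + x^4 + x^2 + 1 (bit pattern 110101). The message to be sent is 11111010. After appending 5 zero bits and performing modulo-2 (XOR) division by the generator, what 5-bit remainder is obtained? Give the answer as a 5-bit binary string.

Append 5 zeros: 1111101000000. Divide by 110101 (XOR where the leading bit is 1):
  pos 0: 111110 XOR 110101 = 001011
  pos 2: 101110 XOR 110101 = 011011
  pos 3: 110110 XOR 110101 = 000011
  pos 7: 110000 XOR 110101 = 000101
Remainder (last 5 bits) = 00101. This is the CRC / FCS.

00101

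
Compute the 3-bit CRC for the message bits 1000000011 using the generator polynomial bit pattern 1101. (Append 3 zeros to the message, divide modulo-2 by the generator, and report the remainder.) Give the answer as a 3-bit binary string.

001

Append 3 zeros: 1000000011000. Divide by 1101 (XOR where the leading bit is 1):
  pos 0: 1000 XOR 1101 = 0101
  pos 1: 1010 XOR 1101 = 0111
  pos 2: 1110 XOR 1101 = 0011
  pos 4: 1100 XOR 1101 = 0001
  pos 7: 1110 XOR 1101 = 0011
  pos 9: 1100 XOR 1101 = 0001
Remainder (last 3 bits) = 001. This is the CRC / FCS.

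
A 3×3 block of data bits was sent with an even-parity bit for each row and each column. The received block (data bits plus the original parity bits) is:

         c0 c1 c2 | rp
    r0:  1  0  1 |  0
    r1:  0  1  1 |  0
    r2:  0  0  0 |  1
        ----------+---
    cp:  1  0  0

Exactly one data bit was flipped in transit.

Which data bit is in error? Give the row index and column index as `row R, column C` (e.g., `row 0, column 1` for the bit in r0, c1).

Recompute each row's even parity and compare to rp:
  r0: data parity 0, sent rp 0 → ok
  r1: data parity 0, sent rp 0 → ok
  r2: data parity 0, sent rp 1 → mismatch
Recompute each column's even parity and compare to cp:
  c0: data parity 1, sent cp 1 → ok
  c1: data parity 1, sent cp 0 → mismatch
  c2: data parity 0, sent cp 0 → ok
Exactly one row (r2) and one column (c1) fail → the flipped bit is at their intersection.

row 2, column 1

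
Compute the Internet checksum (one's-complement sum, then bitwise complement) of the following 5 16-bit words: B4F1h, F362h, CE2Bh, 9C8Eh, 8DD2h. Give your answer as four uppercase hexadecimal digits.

5F1E

One's-complement addition (fold any carry out of bit 15 back into bit 0):
  0xB4F1 + 0xF362 = 0x1A853 → wrap carry → 0xA854
  0xA854 + 0xCE2B = 0x1767F → wrap carry → 0x7680
  0x7680 + 0x9C8E = 0x1130E → wrap carry → 0x130F
  0x130F + 0x8DD2 = 0x0A0E1
One's-complement sum = 0xA0E1.
Checksum = ~0xA0E1 & 0xFFFF = 0x5F1E.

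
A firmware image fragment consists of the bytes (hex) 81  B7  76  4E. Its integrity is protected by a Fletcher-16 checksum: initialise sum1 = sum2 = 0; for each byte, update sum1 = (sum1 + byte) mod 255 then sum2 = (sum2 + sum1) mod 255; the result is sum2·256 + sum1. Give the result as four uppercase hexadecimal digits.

68FD

Running sums (mod 255):
  after byte 0 (81): sum1=129, sum2=129
  after byte 1 (B7): sum1=57, sum2=186
  after byte 2 (76): sum1=175, sum2=106
  after byte 3 (4E): sum1=253, sum2=104
Checksum = sum2·256 + sum1 = 104·256 + 253 = 26877 = 0x68FD.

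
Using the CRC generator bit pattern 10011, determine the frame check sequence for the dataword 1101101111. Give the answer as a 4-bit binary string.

1101

Append 4 zeros: 11011011110000. Divide by 10011 (XOR where the leading bit is 1):
  pos 0: 11011 XOR 10011 = 01000
  pos 1: 10000 XOR 10011 = 00011
  pos 4: 11111 XOR 10011 = 01100
  pos 5: 11001 XOR 10011 = 01010
  pos 6: 10100 XOR 10011 = 00111
  pos 8: 11100 XOR 10011 = 01111
  pos 9: 11110 XOR 10011 = 01101
Remainder (last 4 bits) = 1101. This is the CRC / FCS.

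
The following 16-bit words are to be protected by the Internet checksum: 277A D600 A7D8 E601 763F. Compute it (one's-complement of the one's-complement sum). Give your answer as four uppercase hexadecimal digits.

One's-complement addition (fold any carry out of bit 15 back into bit 0):
  0x277A + 0xD600 = 0x0FD7A
  0xFD7A + 0xA7D8 = 0x1A552 → wrap carry → 0xA553
  0xA553 + 0xE601 = 0x18B54 → wrap carry → 0x8B55
  0x8B55 + 0x763F = 0x10194 → wrap carry → 0x0195
One's-complement sum = 0x0195.
Checksum = ~0x0195 & 0xFFFF = 0xFE6A.

FE6A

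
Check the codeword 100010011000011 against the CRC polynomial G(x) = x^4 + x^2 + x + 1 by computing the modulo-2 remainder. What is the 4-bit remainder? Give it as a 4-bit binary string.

Modulo-2 division of 100010011000011 by 10111:
  pos 0: 10001 XOR 10111 = 00110
  pos 2: 11000 XOR 10111 = 01111
  pos 3: 11111 XOR 10111 = 01000
  pos 4: 10001 XOR 10111 = 00110
  pos 6: 11000 XOR 10111 = 01111
  pos 7: 11110 XOR 10111 = 01001
  pos 8: 10010 XOR 10111 = 00101
  pos 10: 10111 XOR 10111 = 00000
Remainder = 0000 (zero — the frame passes the CRC check).

0000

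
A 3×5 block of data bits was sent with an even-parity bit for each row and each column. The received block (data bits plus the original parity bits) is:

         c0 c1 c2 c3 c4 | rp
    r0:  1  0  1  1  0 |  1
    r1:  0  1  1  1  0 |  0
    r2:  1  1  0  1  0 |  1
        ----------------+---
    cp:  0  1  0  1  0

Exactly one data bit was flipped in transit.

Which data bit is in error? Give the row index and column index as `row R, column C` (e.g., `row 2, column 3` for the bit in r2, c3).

Recompute each row's even parity and compare to rp:
  r0: data parity 1, sent rp 1 → ok
  r1: data parity 1, sent rp 0 → mismatch
  r2: data parity 1, sent rp 1 → ok
Recompute each column's even parity and compare to cp:
  c0: data parity 0, sent cp 0 → ok
  c1: data parity 0, sent cp 1 → mismatch
  c2: data parity 0, sent cp 0 → ok
  c3: data parity 1, sent cp 1 → ok
  c4: data parity 0, sent cp 0 → ok
Exactly one row (r1) and one column (c1) fail → the flipped bit is at their intersection.

row 1, column 1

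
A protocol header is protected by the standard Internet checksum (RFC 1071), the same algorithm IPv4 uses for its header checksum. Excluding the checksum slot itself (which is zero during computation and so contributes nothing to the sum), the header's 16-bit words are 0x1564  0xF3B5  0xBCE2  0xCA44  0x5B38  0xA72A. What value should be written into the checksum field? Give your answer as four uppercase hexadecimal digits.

6D5B

One's-complement addition (fold any carry out of bit 15 back into bit 0):
  0x1564 + 0xF3B5 = 0x10919 → wrap carry → 0x091A
  0x091A + 0xBCE2 = 0x0C5FC
  0xC5FC + 0xCA44 = 0x19040 → wrap carry → 0x9041
  0x9041 + 0x5B38 = 0x0EB79
  0xEB79 + 0xA72A = 0x192A3 → wrap carry → 0x92A4
One's-complement sum = 0x92A4.
Checksum = ~0x92A4 & 0xFFFF = 0x6D5B.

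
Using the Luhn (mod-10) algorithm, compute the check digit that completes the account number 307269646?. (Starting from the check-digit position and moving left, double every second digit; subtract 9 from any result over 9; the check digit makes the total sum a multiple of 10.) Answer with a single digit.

5

Partial digits right→left: 6 4 6 9 6 2 7 0 3
Double every second digit counting from the check-digit position (so the 1st, 3rd, 5th, ... of the partial from the right).
  doubled (with −9 where >9): 3 3 3 5 6 → sum 20
  kept as-is: 4 9 2 0 → sum 15
Total = 20 + 15 = 35.
Check digit = (10 − (35 mod 10)) mod 10 = 5.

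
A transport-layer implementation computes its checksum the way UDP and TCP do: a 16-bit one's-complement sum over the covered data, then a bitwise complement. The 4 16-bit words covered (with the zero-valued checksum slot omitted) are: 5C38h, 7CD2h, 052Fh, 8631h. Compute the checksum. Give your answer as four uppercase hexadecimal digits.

9B94

One's-complement addition (fold any carry out of bit 15 back into bit 0):
  0x5C38 + 0x7CD2 = 0x0D90A
  0xD90A + 0x052F = 0x0DE39
  0xDE39 + 0x8631 = 0x1646A → wrap carry → 0x646B
One's-complement sum = 0x646B.
Checksum = ~0x646B & 0xFFFF = 0x9B94.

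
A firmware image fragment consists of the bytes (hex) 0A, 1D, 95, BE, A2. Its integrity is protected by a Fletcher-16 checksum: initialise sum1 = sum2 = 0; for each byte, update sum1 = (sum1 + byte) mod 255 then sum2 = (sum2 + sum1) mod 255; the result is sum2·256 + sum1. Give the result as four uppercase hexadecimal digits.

871E

Running sums (mod 255):
  after byte 0 (0A): sum1=10, sum2=10
  after byte 1 (1D): sum1=39, sum2=49
  after byte 2 (95): sum1=188, sum2=237
  after byte 3 (BE): sum1=123, sum2=105
  after byte 4 (A2): sum1=30, sum2=135
Checksum = sum2·256 + sum1 = 135·256 + 30 = 34590 = 0x871E.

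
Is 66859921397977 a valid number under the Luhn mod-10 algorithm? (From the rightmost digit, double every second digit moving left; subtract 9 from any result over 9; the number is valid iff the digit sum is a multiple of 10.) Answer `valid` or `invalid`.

invalid

From the right, keep odd positions and double even positions (subtract 9 from any doubled value over 9):
  doubled (positions 2,4,...): 5 5 6 4 9 7 3 → sum 39
  kept (positions 1,3,...): 7 9 9 1 9 5 6 → sum 46
Total = 85.
85 mod 10 = 5, so the number is invalid.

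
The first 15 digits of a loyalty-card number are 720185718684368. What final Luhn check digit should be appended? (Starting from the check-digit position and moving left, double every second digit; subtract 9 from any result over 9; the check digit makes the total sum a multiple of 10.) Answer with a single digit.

Partial digits right→left: 8 6 3 4 8 6 8 1 7 5 8 1 0 2 7
Double every second digit counting from the check-digit position (so the 1st, 3rd, 5th, ... of the partial from the right).
  doubled (with −9 where >9): 7 6 7 7 5 7 0 5 → sum 44
  kept as-is: 6 4 6 1 5 1 2 → sum 25
Total = 44 + 25 = 69.
Check digit = (10 − (69 mod 10)) mod 10 = 1.

1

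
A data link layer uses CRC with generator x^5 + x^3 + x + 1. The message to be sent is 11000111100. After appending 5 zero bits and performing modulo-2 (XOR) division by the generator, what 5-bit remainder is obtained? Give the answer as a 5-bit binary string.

10010

Append 5 zeros: 1100011110000000. Divide by 101011 (XOR where the leading bit is 1):
  pos 0: 110001 XOR 101011 = 011010
  pos 1: 110101 XOR 101011 = 011110
  pos 2: 111101 XOR 101011 = 010110
  pos 3: 101101 XOR 101011 = 000110
  pos 6: 110000 XOR 101011 = 011011
  pos 7: 110110 XOR 101011 = 011101
  pos 8: 111010 XOR 101011 = 010001
  pos 9: 100010 XOR 101011 = 001001
Remainder (last 5 bits) = 10010. This is the CRC / FCS.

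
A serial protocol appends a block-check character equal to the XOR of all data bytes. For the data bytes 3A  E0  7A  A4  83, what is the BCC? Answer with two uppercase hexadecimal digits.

XOR the bytes together:
  start with 0x3A
  0x3A ⊕ 0xE0 = 0xDA
  0xDA ⊕ 0x7A = 0xA0
  0xA0 ⊕ 0xA4 = 0x04
  0x04 ⊕ 0x83 = 0x87

87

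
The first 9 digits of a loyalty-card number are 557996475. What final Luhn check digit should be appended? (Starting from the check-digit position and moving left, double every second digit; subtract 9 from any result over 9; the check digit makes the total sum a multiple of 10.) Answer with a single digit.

9

Partial digits right→left: 5 7 4 6 9 9 7 5 5
Double every second digit counting from the check-digit position (so the 1st, 3rd, 5th, ... of the partial from the right).
  doubled (with −9 where >9): 1 8 9 5 1 → sum 24
  kept as-is: 7 6 9 5 → sum 27
Total = 24 + 27 = 51.
Check digit = (10 − (51 mod 10)) mod 10 = 9.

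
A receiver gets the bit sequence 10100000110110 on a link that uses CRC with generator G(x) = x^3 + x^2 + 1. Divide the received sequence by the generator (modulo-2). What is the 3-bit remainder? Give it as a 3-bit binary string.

Modulo-2 division of 10100000110110 by 1101:
  pos 0: 1010 XOR 1101 = 0111
  pos 1: 1110 XOR 1101 = 0011
  pos 3: 1100 XOR 1101 = 0001
  pos 6: 1011 XOR 1101 = 0110
  pos 7: 1100 XOR 1101 = 0001
  pos 10: 1110 XOR 1101 = 0011
Remainder = 011 (nonzero — an error is detected).

011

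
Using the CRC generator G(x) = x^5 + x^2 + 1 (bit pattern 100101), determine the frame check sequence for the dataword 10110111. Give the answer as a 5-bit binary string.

Append 5 zeros: 1011011100000. Divide by 100101 (XOR where the leading bit is 1):
  pos 0: 101101 XOR 100101 = 001000
  pos 2: 100011 XOR 100101 = 000110
  pos 5: 110000 XOR 100101 = 010101
  pos 6: 101010 XOR 100101 = 001111
Remainder (last 5 bits) = 11110. This is the CRC / FCS.

11110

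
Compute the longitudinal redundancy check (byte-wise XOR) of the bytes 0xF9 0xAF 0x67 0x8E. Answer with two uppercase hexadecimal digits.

XOR the bytes together:
  start with 0xF9
  0xF9 ⊕ 0xAF = 0x56
  0x56 ⊕ 0x67 = 0x31
  0x31 ⊕ 0x8E = 0xBF

BF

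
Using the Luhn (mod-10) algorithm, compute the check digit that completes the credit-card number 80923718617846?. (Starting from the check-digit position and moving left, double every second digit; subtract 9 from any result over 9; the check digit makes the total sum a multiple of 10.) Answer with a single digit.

Partial digits right→left: 6 4 8 7 1 6 8 1 7 3 2 9 0 8
Double every second digit counting from the check-digit position (so the 1st, 3rd, 5th, ... of the partial from the right).
  doubled (with −9 where >9): 3 7 2 7 5 4 0 → sum 28
  kept as-is: 4 7 6 1 3 9 8 → sum 38
Total = 28 + 38 = 66.
Check digit = (10 − (66 mod 10)) mod 10 = 4.

4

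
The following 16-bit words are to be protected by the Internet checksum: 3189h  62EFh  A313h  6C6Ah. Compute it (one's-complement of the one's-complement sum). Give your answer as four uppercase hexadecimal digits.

5C09

One's-complement addition (fold any carry out of bit 15 back into bit 0):
  0x3189 + 0x62EF = 0x09478
  0x9478 + 0xA313 = 0x1378B → wrap carry → 0x378C
  0x378C + 0x6C6A = 0x0A3F6
One's-complement sum = 0xA3F6.
Checksum = ~0xA3F6 & 0xFFFF = 0x5C09.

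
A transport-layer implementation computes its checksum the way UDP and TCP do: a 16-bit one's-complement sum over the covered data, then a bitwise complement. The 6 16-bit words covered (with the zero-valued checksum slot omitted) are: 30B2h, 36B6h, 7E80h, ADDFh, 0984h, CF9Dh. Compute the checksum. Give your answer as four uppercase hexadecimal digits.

9315

One's-complement addition (fold any carry out of bit 15 back into bit 0):
  0x30B2 + 0x36B6 = 0x06768
  0x6768 + 0x7E80 = 0x0E5E8
  0xE5E8 + 0xADDF = 0x193C7 → wrap carry → 0x93C8
  0x93C8 + 0x0984 = 0x09D4C
  0x9D4C + 0xCF9D = 0x16CE9 → wrap carry → 0x6CEA
One's-complement sum = 0x6CEA.
Checksum = ~0x6CEA & 0xFFFF = 0x9315.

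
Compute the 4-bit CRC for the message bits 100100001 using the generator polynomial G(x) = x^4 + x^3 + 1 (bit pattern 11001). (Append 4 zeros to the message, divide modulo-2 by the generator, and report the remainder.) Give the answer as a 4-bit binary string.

1111

Append 4 zeros: 1001000010000. Divide by 11001 (XOR where the leading bit is 1):
  pos 0: 10010 XOR 11001 = 01011
  pos 1: 10110 XOR 11001 = 01111
  pos 2: 11110 XOR 11001 = 00111
  pos 4: 11101 XOR 11001 = 00100
  pos 6: 10000 XOR 11001 = 01001
  pos 7: 10010 XOR 11001 = 01011
  pos 8: 10110 XOR 11001 = 01111
Remainder (last 4 bits) = 1111. This is the CRC / FCS.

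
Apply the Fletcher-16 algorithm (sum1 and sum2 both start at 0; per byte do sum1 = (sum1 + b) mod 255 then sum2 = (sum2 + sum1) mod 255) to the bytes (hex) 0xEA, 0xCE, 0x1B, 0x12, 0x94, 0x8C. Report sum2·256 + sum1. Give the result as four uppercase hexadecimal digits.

E308

Running sums (mod 255):
  after byte 0 (0xEA): sum1=234, sum2=234
  after byte 1 (0xCE): sum1=185, sum2=164
  after byte 2 (0x1B): sum1=212, sum2=121
  after byte 3 (0x12): sum1=230, sum2=96
  after byte 4 (0x94): sum1=123, sum2=219
  after byte 5 (0x8C): sum1=8, sum2=227
Checksum = sum2·256 + sum1 = 227·256 + 8 = 58120 = 0xE308.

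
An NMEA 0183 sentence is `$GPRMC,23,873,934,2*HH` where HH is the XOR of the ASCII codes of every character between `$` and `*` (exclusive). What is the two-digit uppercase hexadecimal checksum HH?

XOR the ASCII codes of the payload characters:
  'G' = 0x47 → acc = 0x47
  'P' = 0x50 → acc = 0x17
  'R' = 0x52 → acc = 0x45
  'M' = 0x4D → acc = 0x08
  'C' = 0x43 → acc = 0x4B
  ',' = 0x2C → acc = 0x67
  '2' = 0x32 → acc = 0x55
  '3' = 0x33 → acc = 0x66
  ',' = 0x2C → acc = 0x4A
  '8' = 0x38 → acc = 0x72
  '7' = 0x37 → acc = 0x45
  '3' = 0x33 → acc = 0x76
  ',' = 0x2C → acc = 0x5A
  '9' = 0x39 → acc = 0x63
  '3' = 0x33 → acc = 0x50
  '4' = 0x34 → acc = 0x64
  ',' = 0x2C → acc = 0x48
  '2' = 0x32 → acc = 0x7A
Checksum = 0x7A.

7A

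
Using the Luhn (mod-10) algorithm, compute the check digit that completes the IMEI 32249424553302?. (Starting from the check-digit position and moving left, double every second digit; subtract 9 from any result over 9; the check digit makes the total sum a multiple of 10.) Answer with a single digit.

Partial digits right→left: 2 0 3 3 5 5 4 2 4 9 4 2 2 3
Double every second digit counting from the check-digit position (so the 1st, 3rd, 5th, ... of the partial from the right).
  doubled (with −9 where >9): 4 6 1 8 8 8 4 → sum 39
  kept as-is: 0 3 5 2 9 2 3 → sum 24
Total = 39 + 24 = 63.
Check digit = (10 − (63 mod 10)) mod 10 = 7.

7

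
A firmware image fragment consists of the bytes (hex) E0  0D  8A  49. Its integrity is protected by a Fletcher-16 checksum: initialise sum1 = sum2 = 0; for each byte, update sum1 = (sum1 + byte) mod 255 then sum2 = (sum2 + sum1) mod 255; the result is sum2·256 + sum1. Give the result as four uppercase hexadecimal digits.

09C1

Running sums (mod 255):
  after byte 0 (E0): sum1=224, sum2=224
  after byte 1 (0D): sum1=237, sum2=206
  after byte 2 (8A): sum1=120, sum2=71
  after byte 3 (49): sum1=193, sum2=9
Checksum = sum2·256 + sum1 = 9·256 + 193 = 2497 = 0x09C1.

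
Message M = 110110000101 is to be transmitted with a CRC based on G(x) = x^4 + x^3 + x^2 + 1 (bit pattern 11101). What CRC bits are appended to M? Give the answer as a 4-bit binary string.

Append 4 zeros: 1101100001010000. Divide by 11101 (XOR where the leading bit is 1):
  pos 0: 11011 XOR 11101 = 00110
  pos 2: 11000 XOR 11101 = 00101
  pos 4: 10100 XOR 11101 = 01001
  pos 5: 10011 XOR 11101 = 01110
  pos 6: 11100 XOR 11101 = 00001
  pos 10: 11000 XOR 11101 = 00101
Remainder (last 4 bits) = 1010. This is the CRC / FCS.

1010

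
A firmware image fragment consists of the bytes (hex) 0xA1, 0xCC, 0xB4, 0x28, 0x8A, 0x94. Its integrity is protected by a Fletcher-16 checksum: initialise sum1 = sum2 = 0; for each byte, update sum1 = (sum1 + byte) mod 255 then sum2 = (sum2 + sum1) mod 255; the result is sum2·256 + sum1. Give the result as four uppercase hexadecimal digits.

BE6A

Running sums (mod 255):
  after byte 0 (0xA1): sum1=161, sum2=161
  after byte 1 (0xCC): sum1=110, sum2=16
  after byte 2 (0xB4): sum1=35, sum2=51
  after byte 3 (0x28): sum1=75, sum2=126
  after byte 4 (0x8A): sum1=213, sum2=84
  after byte 5 (0x94): sum1=106, sum2=190
Checksum = sum2·256 + sum1 = 190·256 + 106 = 48746 = 0xBE6A.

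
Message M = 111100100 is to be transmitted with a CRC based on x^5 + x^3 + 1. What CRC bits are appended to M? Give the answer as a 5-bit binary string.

Append 5 zeros: 11110010000000. Divide by 101001 (XOR where the leading bit is 1):
  pos 0: 111100 XOR 101001 = 010101
  pos 1: 101011 XOR 101001 = 000010
  pos 5: 100000 XOR 101001 = 001001
  pos 7: 100100 XOR 101001 = 001101
Remainder (last 5 bits) = 11010. This is the CRC / FCS.

11010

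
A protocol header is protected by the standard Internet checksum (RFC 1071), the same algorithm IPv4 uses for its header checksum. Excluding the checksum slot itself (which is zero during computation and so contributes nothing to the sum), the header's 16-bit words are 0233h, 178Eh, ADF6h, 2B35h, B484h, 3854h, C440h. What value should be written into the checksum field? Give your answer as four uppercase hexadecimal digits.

One's-complement addition (fold any carry out of bit 15 back into bit 0):
  0x0233 + 0x178E = 0x019C1
  0x19C1 + 0xADF6 = 0x0C7B7
  0xC7B7 + 0x2B35 = 0x0F2EC
  0xF2EC + 0xB484 = 0x1A770 → wrap carry → 0xA771
  0xA771 + 0x3854 = 0x0DFC5
  0xDFC5 + 0xC440 = 0x1A405 → wrap carry → 0xA406
One's-complement sum = 0xA406.
Checksum = ~0xA406 & 0xFFFF = 0x5BF9.

5BF9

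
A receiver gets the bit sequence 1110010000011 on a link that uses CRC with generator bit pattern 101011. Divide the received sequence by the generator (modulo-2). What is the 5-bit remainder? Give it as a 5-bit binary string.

Modulo-2 division of 1110010000011 by 101011:
  pos 0: 111001 XOR 101011 = 010010
  pos 1: 100100 XOR 101011 = 001111
  pos 3: 111100 XOR 101011 = 010111
  pos 4: 101110 XOR 101011 = 000101
  pos 7: 101011 XOR 101011 = 000000
Remainder = 00000 (zero — the frame passes the CRC check).

00000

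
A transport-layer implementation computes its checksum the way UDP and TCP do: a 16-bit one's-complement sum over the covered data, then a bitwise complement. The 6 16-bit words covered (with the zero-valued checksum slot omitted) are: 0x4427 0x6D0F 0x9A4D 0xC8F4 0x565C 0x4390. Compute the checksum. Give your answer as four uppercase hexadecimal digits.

519A

One's-complement addition (fold any carry out of bit 15 back into bit 0):
  0x4427 + 0x6D0F = 0x0B136
  0xB136 + 0x9A4D = 0x14B83 → wrap carry → 0x4B84
  0x4B84 + 0xC8F4 = 0x11478 → wrap carry → 0x1479
  0x1479 + 0x565C = 0x06AD5
  0x6AD5 + 0x4390 = 0x0AE65
One's-complement sum = 0xAE65.
Checksum = ~0xAE65 & 0xFFFF = 0x519A.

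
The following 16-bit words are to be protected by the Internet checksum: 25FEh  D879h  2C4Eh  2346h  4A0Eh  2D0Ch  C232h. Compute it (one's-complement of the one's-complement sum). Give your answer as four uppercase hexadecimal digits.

One's-complement addition (fold any carry out of bit 15 back into bit 0):
  0x25FE + 0xD879 = 0x0FE77
  0xFE77 + 0x2C4E = 0x12AC5 → wrap carry → 0x2AC6
  0x2AC6 + 0x2346 = 0x04E0C
  0x4E0C + 0x4A0E = 0x0981A
  0x981A + 0x2D0C = 0x0C526
  0xC526 + 0xC232 = 0x18758 → wrap carry → 0x8759
One's-complement sum = 0x8759.
Checksum = ~0x8759 & 0xFFFF = 0x78A6.

78A6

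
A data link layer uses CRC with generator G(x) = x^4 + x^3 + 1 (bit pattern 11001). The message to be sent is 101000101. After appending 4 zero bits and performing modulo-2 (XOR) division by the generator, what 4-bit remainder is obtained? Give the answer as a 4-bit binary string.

1111

Append 4 zeros: 1010001010000. Divide by 11001 (XOR where the leading bit is 1):
  pos 0: 10100 XOR 11001 = 01101
  pos 1: 11010 XOR 11001 = 00011
  pos 4: 11101 XOR 11001 = 00100
  pos 6: 10000 XOR 11001 = 01001
  pos 7: 10010 XOR 11001 = 01011
  pos 8: 10110 XOR 11001 = 01111
Remainder (last 4 bits) = 1111. This is the CRC / FCS.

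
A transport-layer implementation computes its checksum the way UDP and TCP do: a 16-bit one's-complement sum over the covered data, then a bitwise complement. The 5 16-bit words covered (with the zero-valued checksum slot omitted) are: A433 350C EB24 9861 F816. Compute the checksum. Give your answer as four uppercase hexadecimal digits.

AB22

One's-complement addition (fold any carry out of bit 15 back into bit 0):
  0xA433 + 0x350C = 0x0D93F
  0xD93F + 0xEB24 = 0x1C463 → wrap carry → 0xC464
  0xC464 + 0x9861 = 0x15CC5 → wrap carry → 0x5CC6
  0x5CC6 + 0xF816 = 0x154DC → wrap carry → 0x54DD
One's-complement sum = 0x54DD.
Checksum = ~0x54DD & 0xFFFF = 0xAB22.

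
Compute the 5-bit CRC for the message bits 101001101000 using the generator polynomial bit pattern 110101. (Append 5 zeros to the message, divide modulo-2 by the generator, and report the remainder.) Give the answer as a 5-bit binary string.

00111

Append 5 zeros: 10100110100000000. Divide by 110101 (XOR where the leading bit is 1):
  pos 0: 101001 XOR 110101 = 011100
  pos 1: 111001 XOR 110101 = 001100
  pos 3: 110001 XOR 110101 = 000100
  pos 6: 100000 XOR 110101 = 010101
  pos 7: 101010 XOR 110101 = 011111
  pos 8: 111110 XOR 110101 = 001011
  pos 10: 101100 XOR 110101 = 011001
  pos 11: 110010 XOR 110101 = 000111
Remainder (last 5 bits) = 00111. This is the CRC / FCS.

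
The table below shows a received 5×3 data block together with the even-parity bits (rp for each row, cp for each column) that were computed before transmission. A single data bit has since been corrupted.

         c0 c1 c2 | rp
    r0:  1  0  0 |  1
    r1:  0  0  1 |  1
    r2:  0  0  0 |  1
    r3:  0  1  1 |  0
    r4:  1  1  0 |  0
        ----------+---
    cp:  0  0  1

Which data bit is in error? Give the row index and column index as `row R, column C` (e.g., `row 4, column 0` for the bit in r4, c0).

row 2, column 2

Recompute each row's even parity and compare to rp:
  r0: data parity 1, sent rp 1 → ok
  r1: data parity 1, sent rp 1 → ok
  r2: data parity 0, sent rp 1 → mismatch
  r3: data parity 0, sent rp 0 → ok
  r4: data parity 0, sent rp 0 → ok
Recompute each column's even parity and compare to cp:
  c0: data parity 0, sent cp 0 → ok
  c1: data parity 0, sent cp 0 → ok
  c2: data parity 0, sent cp 1 → mismatch
Exactly one row (r2) and one column (c2) fail → the flipped bit is at their intersection.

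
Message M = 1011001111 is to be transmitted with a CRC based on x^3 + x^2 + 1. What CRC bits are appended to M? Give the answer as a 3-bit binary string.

Append 3 zeros: 1011001111000. Divide by 1101 (XOR where the leading bit is 1):
  pos 0: 1011 XOR 1101 = 0110
  pos 1: 1100 XOR 1101 = 0001
  pos 4: 1011 XOR 1101 = 0110
  pos 5: 1101 XOR 1101 = 0000
  pos 9: 1000 XOR 1101 = 0101
Remainder (last 3 bits) = 101. This is the CRC / FCS.

101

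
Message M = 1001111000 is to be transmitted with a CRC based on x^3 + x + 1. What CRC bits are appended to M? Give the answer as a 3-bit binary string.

Append 3 zeros: 1001111000000. Divide by 1011 (XOR where the leading bit is 1):
  pos 0: 1001 XOR 1011 = 0010
  pos 2: 1011 XOR 1011 = 0000
  pos 6: 1000 XOR 1011 = 0011
  pos 8: 1100 XOR 1011 = 0111
  pos 9: 1110 XOR 1011 = 0101
Remainder (last 3 bits) = 101. This is the CRC / FCS.

101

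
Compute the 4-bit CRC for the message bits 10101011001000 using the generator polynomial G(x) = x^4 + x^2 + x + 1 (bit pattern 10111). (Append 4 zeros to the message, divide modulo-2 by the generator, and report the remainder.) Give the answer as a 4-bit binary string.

1111

Append 4 zeros: 101010110010000000. Divide by 10111 (XOR where the leading bit is 1):
  pos 0: 10101 XOR 10111 = 00010
  pos 3: 10011 XOR 10111 = 00100
  pos 5: 10000 XOR 10111 = 00111
  pos 7: 11110 XOR 10111 = 01001
  pos 8: 10010 XOR 10111 = 00101
  pos 10: 10100 XOR 10111 = 00011
  pos 13: 11000 XOR 10111 = 01111
Remainder (last 4 bits) = 1111. This is the CRC / FCS.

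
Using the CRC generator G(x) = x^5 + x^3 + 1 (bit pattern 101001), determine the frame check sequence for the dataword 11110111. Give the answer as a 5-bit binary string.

01001

Append 5 zeros: 1111011100000. Divide by 101001 (XOR where the leading bit is 1):
  pos 0: 111101 XOR 101001 = 010100
  pos 1: 101001 XOR 101001 = 000000
  pos 7: 100000 XOR 101001 = 001001
Remainder (last 5 bits) = 01001. This is the CRC / FCS.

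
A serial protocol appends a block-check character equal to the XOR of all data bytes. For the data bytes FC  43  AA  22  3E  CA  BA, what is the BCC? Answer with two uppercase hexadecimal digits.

79

XOR the bytes together:
  start with 0xFC
  0xFC ⊕ 0x43 = 0xBF
  0xBF ⊕ 0xAA = 0x15
  0x15 ⊕ 0x22 = 0x37
  0x37 ⊕ 0x3E = 0x09
  0x09 ⊕ 0xCA = 0xC3
  0xC3 ⊕ 0xBA = 0x79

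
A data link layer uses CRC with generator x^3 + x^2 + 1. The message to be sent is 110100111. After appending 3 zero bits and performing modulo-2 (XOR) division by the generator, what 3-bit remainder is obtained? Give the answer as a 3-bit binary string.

001

Append 3 zeros: 110100111000. Divide by 1101 (XOR where the leading bit is 1):
  pos 0: 1101 XOR 1101 = 0000
  pos 6: 1110 XOR 1101 = 0011
  pos 8: 1100 XOR 1101 = 0001
Remainder (last 3 bits) = 001. This is the CRC / FCS.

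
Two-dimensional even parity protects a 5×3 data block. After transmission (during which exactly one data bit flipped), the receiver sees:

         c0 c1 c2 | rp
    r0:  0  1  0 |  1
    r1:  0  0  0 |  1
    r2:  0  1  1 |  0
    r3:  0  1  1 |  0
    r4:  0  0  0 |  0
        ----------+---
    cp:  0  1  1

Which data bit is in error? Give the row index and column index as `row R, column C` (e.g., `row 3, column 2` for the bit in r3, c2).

Recompute each row's even parity and compare to rp:
  r0: data parity 1, sent rp 1 → ok
  r1: data parity 0, sent rp 1 → mismatch
  r2: data parity 0, sent rp 0 → ok
  r3: data parity 0, sent rp 0 → ok
  r4: data parity 0, sent rp 0 → ok
Recompute each column's even parity and compare to cp:
  c0: data parity 0, sent cp 0 → ok
  c1: data parity 1, sent cp 1 → ok
  c2: data parity 0, sent cp 1 → mismatch
Exactly one row (r1) and one column (c2) fail → the flipped bit is at their intersection.

row 1, column 2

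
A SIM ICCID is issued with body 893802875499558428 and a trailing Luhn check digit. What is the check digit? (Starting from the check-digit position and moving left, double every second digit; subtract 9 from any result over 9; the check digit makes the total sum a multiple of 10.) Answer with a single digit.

4

Partial digits right→left: 8 2 4 8 5 5 9 9 4 5 7 8 2 0 8 3 9 8
Double every second digit counting from the check-digit position (so the 1st, 3rd, 5th, ... of the partial from the right).
  doubled (with −9 where >9): 7 8 1 9 8 5 4 7 9 → sum 58
  kept as-is: 2 8 5 9 5 8 0 3 8 → sum 48
Total = 58 + 48 = 106.
Check digit = (10 − (106 mod 10)) mod 10 = 4.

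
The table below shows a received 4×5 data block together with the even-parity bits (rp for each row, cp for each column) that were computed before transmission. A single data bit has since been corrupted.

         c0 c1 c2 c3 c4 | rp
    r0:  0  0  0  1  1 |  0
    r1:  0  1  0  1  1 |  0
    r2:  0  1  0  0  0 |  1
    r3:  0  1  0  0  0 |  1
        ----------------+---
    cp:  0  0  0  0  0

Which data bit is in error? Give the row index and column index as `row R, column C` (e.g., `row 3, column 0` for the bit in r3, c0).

Recompute each row's even parity and compare to rp:
  r0: data parity 0, sent rp 0 → ok
  r1: data parity 1, sent rp 0 → mismatch
  r2: data parity 1, sent rp 1 → ok
  r3: data parity 1, sent rp 1 → ok
Recompute each column's even parity and compare to cp:
  c0: data parity 0, sent cp 0 → ok
  c1: data parity 1, sent cp 0 → mismatch
  c2: data parity 0, sent cp 0 → ok
  c3: data parity 0, sent cp 0 → ok
  c4: data parity 0, sent cp 0 → ok
Exactly one row (r1) and one column (c1) fail → the flipped bit is at their intersection.

row 1, column 1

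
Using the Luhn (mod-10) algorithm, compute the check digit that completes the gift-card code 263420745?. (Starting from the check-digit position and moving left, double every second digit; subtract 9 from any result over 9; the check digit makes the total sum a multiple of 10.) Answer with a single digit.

Partial digits right→left: 5 4 7 0 2 4 3 6 2
Double every second digit counting from the check-digit position (so the 1st, 3rd, 5th, ... of the partial from the right).
  doubled (with −9 where >9): 1 5 4 6 4 → sum 20
  kept as-is: 4 0 4 6 → sum 14
Total = 20 + 14 = 34.
Check digit = (10 − (34 mod 10)) mod 10 = 6.

6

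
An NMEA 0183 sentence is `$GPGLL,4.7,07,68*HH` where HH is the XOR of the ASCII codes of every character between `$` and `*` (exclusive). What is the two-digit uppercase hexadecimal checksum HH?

XOR the ASCII codes of the payload characters:
  'G' = 0x47 → acc = 0x47
  'P' = 0x50 → acc = 0x17
  'G' = 0x47 → acc = 0x50
  'L' = 0x4C → acc = 0x1C
  'L' = 0x4C → acc = 0x50
  ',' = 0x2C → acc = 0x7C
  '4' = 0x34 → acc = 0x48
  '.' = 0x2E → acc = 0x66
  '7' = 0x37 → acc = 0x51
  ',' = 0x2C → acc = 0x7D
  '0' = 0x30 → acc = 0x4D
  '7' = 0x37 → acc = 0x7A
  ',' = 0x2C → acc = 0x56
  '6' = 0x36 → acc = 0x60
  '8' = 0x38 → acc = 0x58
Checksum = 0x58.

58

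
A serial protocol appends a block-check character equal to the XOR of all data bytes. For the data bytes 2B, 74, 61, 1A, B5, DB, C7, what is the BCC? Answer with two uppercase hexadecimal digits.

XOR the bytes together:
  start with 0x2B
  0x2B ⊕ 0x74 = 0x5F
  0x5F ⊕ 0x61 = 0x3E
  0x3E ⊕ 0x1A = 0x24
  0x24 ⊕ 0xB5 = 0x91
  0x91 ⊕ 0xDB = 0x4A
  0x4A ⊕ 0xC7 = 0x8D

8D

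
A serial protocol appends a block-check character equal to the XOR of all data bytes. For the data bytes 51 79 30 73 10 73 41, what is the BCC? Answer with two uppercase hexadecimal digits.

XOR the bytes together:
  start with 0x51
  0x51 ⊕ 0x79 = 0x28
  0x28 ⊕ 0x30 = 0x18
  0x18 ⊕ 0x73 = 0x6B
  0x6B ⊕ 0x10 = 0x7B
  0x7B ⊕ 0x73 = 0x08
  0x08 ⊕ 0x41 = 0x49

49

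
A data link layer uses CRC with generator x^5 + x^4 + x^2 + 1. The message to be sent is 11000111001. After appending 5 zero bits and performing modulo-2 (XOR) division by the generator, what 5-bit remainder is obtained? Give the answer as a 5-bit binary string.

00110

Append 5 zeros: 1100011100100000. Divide by 110101 (XOR where the leading bit is 1):
  pos 0: 110001 XOR 110101 = 000100
  pos 3: 100110 XOR 110101 = 010011
  pos 4: 100110 XOR 110101 = 010011
  pos 5: 100111 XOR 110101 = 010010
  pos 6: 100100 XOR 110101 = 010001
  pos 7: 100010 XOR 110101 = 010111
  pos 8: 101110 XOR 110101 = 011011
  pos 9: 110110 XOR 110101 = 000011
Remainder (last 5 bits) = 00110. This is the CRC / FCS.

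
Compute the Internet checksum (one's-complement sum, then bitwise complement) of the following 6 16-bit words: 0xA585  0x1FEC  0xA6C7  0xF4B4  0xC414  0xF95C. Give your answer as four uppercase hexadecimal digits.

One's-complement addition (fold any carry out of bit 15 back into bit 0):
  0xA585 + 0x1FEC = 0x0C571
  0xC571 + 0xA6C7 = 0x16C38 → wrap carry → 0x6C39
  0x6C39 + 0xF4B4 = 0x160ED → wrap carry → 0x60EE
  0x60EE + 0xC414 = 0x12502 → wrap carry → 0x2503
  0x2503 + 0xF95C = 0x11E5F → wrap carry → 0x1E60
One's-complement sum = 0x1E60.
Checksum = ~0x1E60 & 0xFFFF = 0xE19F.

E19F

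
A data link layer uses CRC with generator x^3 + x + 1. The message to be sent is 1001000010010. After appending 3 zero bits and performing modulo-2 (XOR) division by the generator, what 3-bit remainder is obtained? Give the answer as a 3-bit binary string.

Append 3 zeros: 1001000010010000. Divide by 1011 (XOR where the leading bit is 1):
  pos 0: 1001 XOR 1011 = 0010
  pos 2: 1000 XOR 1011 = 0011
  pos 4: 1100 XOR 1011 = 0111
  pos 5: 1111 XOR 1011 = 0100
  pos 6: 1000 XOR 1011 = 0011
  pos 8: 1101 XOR 1011 = 0110
  pos 9: 1100 XOR 1011 = 0111
  pos 10: 1110 XOR 1011 = 0101
  pos 11: 1010 XOR 1011 = 0001
Remainder (last 3 bits) = 010. This is the CRC / FCS.

010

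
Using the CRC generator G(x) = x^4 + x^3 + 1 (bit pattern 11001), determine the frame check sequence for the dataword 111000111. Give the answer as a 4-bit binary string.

1001

Append 4 zeros: 1110001110000. Divide by 11001 (XOR where the leading bit is 1):
  pos 0: 11100 XOR 11001 = 00101
  pos 2: 10101 XOR 11001 = 01100
  pos 3: 11001 XOR 11001 = 00000
  pos 8: 10000 XOR 11001 = 01001
Remainder (last 4 bits) = 1001. This is the CRC / FCS.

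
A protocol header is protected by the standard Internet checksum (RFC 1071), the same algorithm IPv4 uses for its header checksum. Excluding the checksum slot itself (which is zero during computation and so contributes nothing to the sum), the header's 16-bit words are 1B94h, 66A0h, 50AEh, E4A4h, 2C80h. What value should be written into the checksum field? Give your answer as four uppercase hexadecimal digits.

1BF8

One's-complement addition (fold any carry out of bit 15 back into bit 0):
  0x1B94 + 0x66A0 = 0x08234
  0x8234 + 0x50AE = 0x0D2E2
  0xD2E2 + 0xE4A4 = 0x1B786 → wrap carry → 0xB787
  0xB787 + 0x2C80 = 0x0E407
One's-complement sum = 0xE407.
Checksum = ~0xE407 & 0xFFFF = 0x1BF8.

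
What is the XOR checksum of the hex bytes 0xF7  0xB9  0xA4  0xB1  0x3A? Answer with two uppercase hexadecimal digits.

XOR the bytes together:
  start with 0xF7
  0xF7 ⊕ 0xB9 = 0x4E
  0x4E ⊕ 0xA4 = 0xEA
  0xEA ⊕ 0xB1 = 0x5B
  0x5B ⊕ 0x3A = 0x61

61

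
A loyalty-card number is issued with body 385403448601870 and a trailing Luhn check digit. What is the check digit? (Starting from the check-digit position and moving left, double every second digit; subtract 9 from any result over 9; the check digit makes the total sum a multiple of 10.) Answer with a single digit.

8

Partial digits right→left: 0 7 8 1 0 6 8 4 4 3 0 4 5 8 3
Double every second digit counting from the check-digit position (so the 1st, 3rd, 5th, ... of the partial from the right).
  doubled (with −9 where >9): 0 7 0 7 8 0 1 6 → sum 29
  kept as-is: 7 1 6 4 3 4 8 → sum 33
Total = 29 + 33 = 62.
Check digit = (10 − (62 mod 10)) mod 10 = 8.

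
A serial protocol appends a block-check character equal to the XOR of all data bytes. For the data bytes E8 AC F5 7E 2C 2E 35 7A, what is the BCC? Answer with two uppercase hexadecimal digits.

82

XOR the bytes together:
  start with 0xE8
  0xE8 ⊕ 0xAC = 0x44
  0x44 ⊕ 0xF5 = 0xB1
  0xB1 ⊕ 0x7E = 0xCF
  0xCF ⊕ 0x2C = 0xE3
  0xE3 ⊕ 0x2E = 0xCD
  0xCD ⊕ 0x35 = 0xF8
  0xF8 ⊕ 0x7A = 0x82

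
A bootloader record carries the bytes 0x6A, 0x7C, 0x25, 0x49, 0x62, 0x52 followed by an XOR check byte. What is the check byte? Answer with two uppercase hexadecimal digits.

XOR the bytes together:
  start with 0x6A
  0x6A ⊕ 0x7C = 0x16
  0x16 ⊕ 0x25 = 0x33
  0x33 ⊕ 0x49 = 0x7A
  0x7A ⊕ 0x62 = 0x18
  0x18 ⊕ 0x52 = 0x4A

4A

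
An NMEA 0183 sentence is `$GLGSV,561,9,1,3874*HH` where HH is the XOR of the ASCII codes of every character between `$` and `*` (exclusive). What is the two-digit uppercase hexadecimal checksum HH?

7B

XOR the ASCII codes of the payload characters:
  'G' = 0x47 → acc = 0x47
  'L' = 0x4C → acc = 0x0B
  'G' = 0x47 → acc = 0x4C
  'S' = 0x53 → acc = 0x1F
  'V' = 0x56 → acc = 0x49
  ',' = 0x2C → acc = 0x65
  '5' = 0x35 → acc = 0x50
  '6' = 0x36 → acc = 0x66
  '1' = 0x31 → acc = 0x57
  ',' = 0x2C → acc = 0x7B
  '9' = 0x39 → acc = 0x42
  ',' = 0x2C → acc = 0x6E
  '1' = 0x31 → acc = 0x5F
  ',' = 0x2C → acc = 0x73
  '3' = 0x33 → acc = 0x40
  '8' = 0x38 → acc = 0x78
  '7' = 0x37 → acc = 0x4F
  '4' = 0x34 → acc = 0x7B
Checksum = 0x7B.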